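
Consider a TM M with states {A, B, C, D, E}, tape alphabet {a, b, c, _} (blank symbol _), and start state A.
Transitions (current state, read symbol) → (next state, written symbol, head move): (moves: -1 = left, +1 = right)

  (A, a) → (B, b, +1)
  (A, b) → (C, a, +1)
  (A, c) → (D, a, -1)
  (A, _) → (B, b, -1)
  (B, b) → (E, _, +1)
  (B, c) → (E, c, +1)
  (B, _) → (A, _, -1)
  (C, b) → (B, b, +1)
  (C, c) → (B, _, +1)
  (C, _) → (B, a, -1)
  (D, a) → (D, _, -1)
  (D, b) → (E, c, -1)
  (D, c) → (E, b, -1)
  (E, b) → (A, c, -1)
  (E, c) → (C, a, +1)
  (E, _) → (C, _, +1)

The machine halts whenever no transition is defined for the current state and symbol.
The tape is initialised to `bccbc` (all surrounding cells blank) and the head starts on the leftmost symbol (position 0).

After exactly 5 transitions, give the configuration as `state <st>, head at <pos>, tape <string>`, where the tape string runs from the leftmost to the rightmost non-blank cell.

state D, head at 1, tape a_acc

A | [b]ccbc   read b → write a, move +1, go to C
C | a[c]cbc   read c → write _, move +1, go to B
B | a_[c]bc   read c → write c, move +1, go to E
E | a_c[b]c   read b → write c, move -1, go to A
A | a_[c]cc   read c → write a, move -1, go to D
D | a[_]acc
After 5 steps: state D, head at 1, tape a_acc.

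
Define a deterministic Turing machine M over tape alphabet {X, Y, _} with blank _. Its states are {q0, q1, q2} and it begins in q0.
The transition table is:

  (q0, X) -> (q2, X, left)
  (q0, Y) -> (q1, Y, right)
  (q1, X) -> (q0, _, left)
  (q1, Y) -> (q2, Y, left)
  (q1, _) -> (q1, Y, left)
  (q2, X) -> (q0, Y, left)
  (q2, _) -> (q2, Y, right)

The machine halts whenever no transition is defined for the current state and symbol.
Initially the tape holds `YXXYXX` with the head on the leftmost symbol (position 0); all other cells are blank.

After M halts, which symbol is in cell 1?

q0 | _[Y]XXYXX   read Y → write Y, move right, go to q1
q1 | _Y[X]XYXX   read X → write _, move left, go to q0
q0 | _[Y]_XYXX   read Y → write Y, move right, go to q1
q1 | _Y[_]XYXX   read _ → write Y, move left, go to q1
q1 | _[Y]YXYXX   read Y → write Y, move left, go to q2
q2 | [_]YYXYXX   read _ → write Y, move right, go to q2
q2 | Y[Y]YXYXX
Cell 1 holds Y when M halts.

Y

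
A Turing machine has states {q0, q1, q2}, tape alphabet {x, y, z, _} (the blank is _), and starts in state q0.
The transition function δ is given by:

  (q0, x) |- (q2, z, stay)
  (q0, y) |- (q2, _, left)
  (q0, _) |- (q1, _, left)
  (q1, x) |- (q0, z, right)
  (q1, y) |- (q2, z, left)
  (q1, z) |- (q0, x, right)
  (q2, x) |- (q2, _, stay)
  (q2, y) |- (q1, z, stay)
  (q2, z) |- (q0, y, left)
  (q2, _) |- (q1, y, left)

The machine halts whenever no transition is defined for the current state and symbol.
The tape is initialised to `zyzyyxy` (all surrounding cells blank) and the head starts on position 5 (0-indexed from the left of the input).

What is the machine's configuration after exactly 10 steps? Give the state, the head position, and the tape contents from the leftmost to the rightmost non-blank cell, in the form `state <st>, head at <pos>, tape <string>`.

state q1, head at 3, tape zyzx_yy

state=q0 head=5 tape=zyzyy[x]y   (q0,x)→(q2,z,stay)
state=q2 head=5 tape=zyzyy[z]y   (q2,z)→(q0,y,left)
state=q0 head=4 tape=zyzy[y]yy   (q0,y)→(q2,_,left)
state=q2 head=3 tape=zyz[y]_yy   (q2,y)→(q1,z,stay)
state=q1 head=3 tape=zyz[z]_yy   (q1,z)→(q0,x,right)
state=q0 head=4 tape=zyzx[_]yy   (q0,_)→(q1,_,left)
state=q1 head=3 tape=zyz[x]_yy   (q1,x)→(q0,z,right)
state=q0 head=4 tape=zyzz[_]yy   (q0,_)→(q1,_,left)
state=q1 head=3 tape=zyz[z]_yy   (q1,z)→(q0,x,right)
state=q0 head=4 tape=zyzx[_]yy   (q0,_)→(q1,_,left)
state=q1 head=3 tape=zyz[x]_yy
After 10 steps: state q1, head at 3, tape zyzx_yy.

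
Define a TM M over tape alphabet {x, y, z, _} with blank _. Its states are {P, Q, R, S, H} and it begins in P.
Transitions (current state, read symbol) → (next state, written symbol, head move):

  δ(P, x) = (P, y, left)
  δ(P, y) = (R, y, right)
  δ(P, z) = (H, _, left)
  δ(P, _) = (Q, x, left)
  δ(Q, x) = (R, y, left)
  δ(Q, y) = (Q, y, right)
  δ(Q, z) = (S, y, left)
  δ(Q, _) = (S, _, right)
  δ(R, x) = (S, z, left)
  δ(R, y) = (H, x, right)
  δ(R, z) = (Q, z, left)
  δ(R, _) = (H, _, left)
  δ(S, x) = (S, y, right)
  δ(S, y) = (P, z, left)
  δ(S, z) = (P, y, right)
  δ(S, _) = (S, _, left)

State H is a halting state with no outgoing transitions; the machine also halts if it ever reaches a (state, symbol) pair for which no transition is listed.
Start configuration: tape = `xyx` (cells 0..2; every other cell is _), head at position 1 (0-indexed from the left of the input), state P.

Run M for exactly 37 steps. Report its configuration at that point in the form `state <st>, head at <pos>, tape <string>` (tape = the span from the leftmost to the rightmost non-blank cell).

state=P head=1 tape=____x[y]x   (P,y)→(R,y,right)
state=R head=2 tape=____xy[x]   (R,x)→(S,z,left)
state=S head=1 tape=____x[y]z   (S,y)→(P,z,left)
state=P head=0 tape=____[x]zz   (P,x)→(P,y,left)
state=P head=-1 tape=___[_]yzz   (P,_)→(Q,x,left)
state=Q head=-2 tape=__[_]xyzz   (Q,_)→(S,_,right)
state=S head=-1 tape=___[x]yzz   (S,x)→(S,y,right)
state=S head=0 tape=___y[y]zz   (S,y)→(P,z,left)
state=P head=-1 tape=___[y]zzz   (P,y)→(R,y,right)
state=R head=0 tape=___y[z]zz   (R,z)→(Q,z,left)
state=Q head=-1 tape=___[y]zzz   (Q,y)→(Q,y,right)
state=Q head=0 tape=___y[z]zz   (Q,z)→(S,y,left)
state=S head=-1 tape=___[y]yzz   (S,y)→(P,z,left)
state=P head=-2 tape=__[_]zyzz   (P,_)→(Q,x,left)
state=Q head=-3 tape=_[_]xzyzz   (Q,_)→(S,_,right)
state=S head=-2 tape=__[x]zyzz   (S,x)→(S,y,right)
state=S head=-1 tape=__y[z]yzz   (S,z)→(P,y,right)
state=P head=0 tape=__yy[y]zz   (P,y)→(R,y,right)
state=R head=1 tape=__yyy[z]z   (R,z)→(Q,z,left)
state=Q head=0 tape=__yy[y]zz   (Q,y)→(Q,y,right)
state=Q head=1 tape=__yyy[z]z   (Q,z)→(S,y,left)
state=S head=0 tape=__yy[y]yz   (S,y)→(P,z,left)
state=P head=-1 tape=__y[y]zyz   (P,y)→(R,y,right)
state=R head=0 tape=__yy[z]yz   (R,z)→(Q,z,left)
state=Q head=-1 tape=__y[y]zyz   (Q,y)→(Q,y,right)
state=Q head=0 tape=__yy[z]yz   (Q,z)→(S,y,left)
state=S head=-1 tape=__y[y]yyz   (S,y)→(P,z,left)
state=P head=-2 tape=__[y]zyyz   (P,y)→(R,y,right)
state=R head=-1 tape=__y[z]yyz   (R,z)→(Q,z,left)
state=Q head=-2 tape=__[y]zyyz   (Q,y)→(Q,y,right)
state=Q head=-1 tape=__y[z]yyz   (Q,z)→(S,y,left)
state=S head=-2 tape=__[y]yyyz   (S,y)→(P,z,left)
state=P head=-3 tape=_[_]zyyyz   (P,_)→(Q,x,left)
state=Q head=-4 tape=[_]xzyyyz   (Q,_)→(S,_,right)
state=S head=-3 tape=_[x]zyyyz   (S,x)→(S,y,right)
state=S head=-2 tape=_y[z]yyyz   (S,z)→(P,y,right)
state=P head=-1 tape=_yy[y]yyz   (P,y)→(R,y,right)
state=R head=0 tape=_yyy[y]yz
After 37 steps: state R, head at 0, tape yyyyyz.

state R, head at 0, tape yyyyyz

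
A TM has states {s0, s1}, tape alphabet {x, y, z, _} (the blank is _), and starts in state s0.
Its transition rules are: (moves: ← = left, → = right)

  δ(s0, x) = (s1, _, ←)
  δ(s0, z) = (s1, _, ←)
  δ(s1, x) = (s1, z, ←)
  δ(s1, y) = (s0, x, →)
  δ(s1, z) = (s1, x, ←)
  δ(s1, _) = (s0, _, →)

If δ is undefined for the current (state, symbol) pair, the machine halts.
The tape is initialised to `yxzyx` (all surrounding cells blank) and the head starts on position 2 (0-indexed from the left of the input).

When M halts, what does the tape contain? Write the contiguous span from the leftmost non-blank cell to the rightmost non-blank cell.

yx

s0 | _yx[z]yx   read z → write _, move ←, go to s1
s1 | _y[x]_yx   read x → write z, move ←, go to s1
s1 | _[y]z_yx   read y → write x, move →, go to s0
s0 | _x[z]_yx   read z → write _, move ←, go to s1
s1 | _[x]__yx   read x → write z, move ←, go to s1
s1 | [_]z__yx   read _ → write _, move →, go to s0
s0 | _[z]__yx   read z → write _, move ←, go to s1
s1 | [_]___yx   read _ → write _, move →, go to s0
s0 | _[_]__yx
The non-blank tape span at halt is yx.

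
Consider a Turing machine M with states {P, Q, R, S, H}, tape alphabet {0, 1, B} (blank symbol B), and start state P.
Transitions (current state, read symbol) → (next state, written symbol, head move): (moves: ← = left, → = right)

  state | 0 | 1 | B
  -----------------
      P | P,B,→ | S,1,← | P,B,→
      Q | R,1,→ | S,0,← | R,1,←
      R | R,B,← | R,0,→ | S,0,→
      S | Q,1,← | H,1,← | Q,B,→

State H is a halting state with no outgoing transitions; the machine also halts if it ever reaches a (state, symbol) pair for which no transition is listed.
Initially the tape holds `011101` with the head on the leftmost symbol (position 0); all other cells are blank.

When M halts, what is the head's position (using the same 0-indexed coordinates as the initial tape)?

3

P | [0]11101   read 0 → write B, move →, go to P
P | B[1]1101   read 1 → write 1, move ←, go to S
S | [B]11101   read B → write B, move →, go to Q
Q | B[1]1101   read 1 → write 0, move ←, go to S
S | [B]01101   read B → write B, move →, go to Q
Q | B[0]1101   read 0 → write 1, move →, go to R
R | B1[1]101   read 1 → write 0, move →, go to R
R | B10[1]01   read 1 → write 0, move →, go to R
R | B100[0]1   read 0 → write B, move ←, go to R
R | B10[0]B1   read 0 → write B, move ←, go to R
R | B1[0]BB1   read 0 → write B, move ←, go to R
R | B[1]BBB1   read 1 → write 0, move →, go to R
R | B0[B]BB1   read B → write 0, move →, go to S
S | B00[B]B1   read B → write B, move →, go to Q
Q | B00B[B]1   read B → write 1, move ←, go to R
R | B00[B]11   read B → write 0, move →, go to S
S | B000[1]1   read 1 → write 1, move ←, go to H
H | B00[0]11
At halt the head is at cell 3.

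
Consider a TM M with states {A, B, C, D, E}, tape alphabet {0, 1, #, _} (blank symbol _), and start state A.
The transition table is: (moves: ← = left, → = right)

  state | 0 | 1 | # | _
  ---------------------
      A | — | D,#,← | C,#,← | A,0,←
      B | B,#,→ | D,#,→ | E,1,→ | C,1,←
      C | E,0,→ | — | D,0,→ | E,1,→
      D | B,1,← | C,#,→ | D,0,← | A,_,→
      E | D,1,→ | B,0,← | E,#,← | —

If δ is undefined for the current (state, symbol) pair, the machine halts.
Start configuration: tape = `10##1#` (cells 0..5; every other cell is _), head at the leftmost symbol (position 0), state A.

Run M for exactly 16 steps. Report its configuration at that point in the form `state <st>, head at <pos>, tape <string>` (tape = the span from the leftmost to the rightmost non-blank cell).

A | ___[1]0##1#   read 1 → write #, move ←, go to D
D | __[_]#0##1#   read _ → write _, move →, go to A
A | ___[#]0##1#   read # → write #, move ←, go to C
C | __[_]#0##1#   read _ → write 1, move →, go to E
E | __1[#]0##1#   read # → write #, move ←, go to E
E | __[1]#0##1#   read 1 → write 0, move ←, go to B
B | _[_]0#0##1#   read _ → write 1, move ←, go to C
C | [_]10#0##1#   read _ → write 1, move →, go to E
E | 1[1]0#0##1#   read 1 → write 0, move ←, go to B
B | [1]00#0##1#   read 1 → write #, move →, go to D
D | #[0]0#0##1#   read 0 → write 1, move ←, go to B
B | [#]10#0##1#   read # → write 1, move →, go to E
E | 1[1]0#0##1#   read 1 → write 0, move ←, go to B
B | [1]00#0##1#   read 1 → write #, move →, go to D
D | #[0]0#0##1#   read 0 → write 1, move ←, go to B
B | [#]10#0##1#   read # → write 1, move →, go to E
E | 1[1]0#0##1#
After 16 steps: state E, head at -2, tape 110#0##1#.

state E, head at -2, tape 110#0##1#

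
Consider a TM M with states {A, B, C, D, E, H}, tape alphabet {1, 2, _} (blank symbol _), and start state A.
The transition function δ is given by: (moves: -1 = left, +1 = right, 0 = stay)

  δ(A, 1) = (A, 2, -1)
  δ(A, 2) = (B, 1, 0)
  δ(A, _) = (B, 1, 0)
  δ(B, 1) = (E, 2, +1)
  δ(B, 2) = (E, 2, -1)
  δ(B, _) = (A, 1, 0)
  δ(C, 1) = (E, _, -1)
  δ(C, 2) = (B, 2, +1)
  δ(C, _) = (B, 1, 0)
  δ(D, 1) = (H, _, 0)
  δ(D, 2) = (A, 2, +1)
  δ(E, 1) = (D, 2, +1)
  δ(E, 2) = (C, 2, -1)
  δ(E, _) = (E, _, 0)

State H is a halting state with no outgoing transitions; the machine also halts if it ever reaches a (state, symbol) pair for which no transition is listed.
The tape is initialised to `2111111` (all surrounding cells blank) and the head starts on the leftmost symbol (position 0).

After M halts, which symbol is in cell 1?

2

state=A head=0 tape=[2]111111   (A,2)→(B,1,0)
state=B head=0 tape=[1]111111   (B,1)→(E,2,+1)
state=E head=1 tape=2[1]11111   (E,1)→(D,2,+1)
state=D head=2 tape=22[1]1111   (D,1)→(H,_,0)
state=H head=2 tape=22[_]1111
Cell 1 holds 2 when M halts.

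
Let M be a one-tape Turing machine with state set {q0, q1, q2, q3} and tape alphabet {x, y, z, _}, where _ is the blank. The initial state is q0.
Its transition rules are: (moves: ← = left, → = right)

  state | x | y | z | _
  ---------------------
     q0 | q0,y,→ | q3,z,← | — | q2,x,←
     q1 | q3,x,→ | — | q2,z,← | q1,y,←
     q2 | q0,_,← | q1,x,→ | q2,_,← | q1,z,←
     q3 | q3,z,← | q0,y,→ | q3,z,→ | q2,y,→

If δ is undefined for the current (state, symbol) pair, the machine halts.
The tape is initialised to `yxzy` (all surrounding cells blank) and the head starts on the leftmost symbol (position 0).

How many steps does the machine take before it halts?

state=q0 head=0 tape=_[y]xzy   (q0,y)→(q3,z,←)
state=q3 head=-1 tape=[_]zxzy   (q3,_)→(q2,y,→)
state=q2 head=0 tape=y[z]xzy   (q2,z)→(q2,_,←)
state=q2 head=-1 tape=[y]_xzy   (q2,y)→(q1,x,→)
state=q1 head=0 tape=x[_]xzy   (q1,_)→(q1,y,←)
state=q1 head=-1 tape=[x]yxzy   (q1,x)→(q3,x,→)
state=q3 head=0 tape=x[y]xzy   (q3,y)→(q0,y,→)
state=q0 head=1 tape=xy[x]zy   (q0,x)→(q0,y,→)
state=q0 head=2 tape=xyy[z]y
M halts after 8 transitions.

8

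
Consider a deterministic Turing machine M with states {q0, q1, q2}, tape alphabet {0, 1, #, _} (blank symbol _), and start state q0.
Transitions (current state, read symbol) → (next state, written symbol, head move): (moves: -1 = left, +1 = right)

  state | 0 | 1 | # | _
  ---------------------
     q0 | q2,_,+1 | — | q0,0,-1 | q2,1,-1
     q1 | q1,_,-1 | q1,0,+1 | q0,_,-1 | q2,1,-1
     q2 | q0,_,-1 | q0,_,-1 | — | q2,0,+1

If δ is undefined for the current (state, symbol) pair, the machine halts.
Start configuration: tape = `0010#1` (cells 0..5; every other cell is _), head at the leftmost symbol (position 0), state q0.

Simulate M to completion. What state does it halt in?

q2

state=q0 head=0 tape=_[0]010#1   (q0,0)→(q2,_,+1)
state=q2 head=1 tape=__[0]10#1   (q2,0)→(q0,_,-1)
state=q0 head=0 tape=_[_]_10#1   (q0,_)→(q2,1,-1)
state=q2 head=-1 tape=[_]1_10#1   (q2,_)→(q2,0,+1)
state=q2 head=0 tape=0[1]_10#1   (q2,1)→(q0,_,-1)
state=q0 head=-1 tape=[0]__10#1   (q0,0)→(q2,_,+1)
state=q2 head=0 tape=_[_]_10#1   (q2,_)→(q2,0,+1)
state=q2 head=1 tape=_0[_]10#1   (q2,_)→(q2,0,+1)
state=q2 head=2 tape=_00[1]0#1   (q2,1)→(q0,_,-1)
state=q0 head=1 tape=_0[0]_0#1   (q0,0)→(q2,_,+1)
state=q2 head=2 tape=_0_[_]0#1   (q2,_)→(q2,0,+1)
state=q2 head=3 tape=_0_0[0]#1   (q2,0)→(q0,_,-1)
state=q0 head=2 tape=_0_[0]_#1   (q0,0)→(q2,_,+1)
state=q2 head=3 tape=_0__[_]#1   (q2,_)→(q2,0,+1)
state=q2 head=4 tape=_0__0[#]1
No transition is defined for (q2, #); M halts in state q2.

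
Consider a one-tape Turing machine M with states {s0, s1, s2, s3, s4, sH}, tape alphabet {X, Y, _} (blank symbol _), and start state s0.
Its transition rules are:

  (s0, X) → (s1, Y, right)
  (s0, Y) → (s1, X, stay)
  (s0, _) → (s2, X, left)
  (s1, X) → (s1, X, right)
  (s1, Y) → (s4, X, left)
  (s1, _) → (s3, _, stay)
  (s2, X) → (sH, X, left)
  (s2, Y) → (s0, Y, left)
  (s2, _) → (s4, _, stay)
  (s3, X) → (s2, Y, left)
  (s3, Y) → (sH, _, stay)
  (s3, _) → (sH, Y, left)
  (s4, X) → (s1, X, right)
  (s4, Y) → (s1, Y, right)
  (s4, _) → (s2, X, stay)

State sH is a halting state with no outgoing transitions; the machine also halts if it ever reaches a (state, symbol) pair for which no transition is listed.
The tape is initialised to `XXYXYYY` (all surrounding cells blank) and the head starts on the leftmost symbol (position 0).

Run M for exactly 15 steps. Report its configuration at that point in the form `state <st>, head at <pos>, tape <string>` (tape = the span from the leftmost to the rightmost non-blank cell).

state=s0 head=0 tape=[X]XYXYYY_   (s0,X)→(s1,Y,right)
state=s1 head=1 tape=Y[X]YXYYY_   (s1,X)→(s1,X,right)
state=s1 head=2 tape=YX[Y]XYYY_   (s1,Y)→(s4,X,left)
state=s4 head=1 tape=Y[X]XXYYY_   (s4,X)→(s1,X,right)
state=s1 head=2 tape=YX[X]XYYY_   (s1,X)→(s1,X,right)
state=s1 head=3 tape=YXX[X]YYY_   (s1,X)→(s1,X,right)
state=s1 head=4 tape=YXXX[Y]YY_   (s1,Y)→(s4,X,left)
state=s4 head=3 tape=YXX[X]XYY_   (s4,X)→(s1,X,right)
state=s1 head=4 tape=YXXX[X]YY_   (s1,X)→(s1,X,right)
state=s1 head=5 tape=YXXXX[Y]Y_   (s1,Y)→(s4,X,left)
state=s4 head=4 tape=YXXX[X]XY_   (s4,X)→(s1,X,right)
state=s1 head=5 tape=YXXXX[X]Y_   (s1,X)→(s1,X,right)
state=s1 head=6 tape=YXXXXX[Y]_   (s1,Y)→(s4,X,left)
state=s4 head=5 tape=YXXXX[X]X_   (s4,X)→(s1,X,right)
state=s1 head=6 tape=YXXXXX[X]_   (s1,X)→(s1,X,right)
state=s1 head=7 tape=YXXXXXX[_]
After 15 steps: state s1, head at 7, tape YXXXXXX.

state s1, head at 7, tape YXXXXXX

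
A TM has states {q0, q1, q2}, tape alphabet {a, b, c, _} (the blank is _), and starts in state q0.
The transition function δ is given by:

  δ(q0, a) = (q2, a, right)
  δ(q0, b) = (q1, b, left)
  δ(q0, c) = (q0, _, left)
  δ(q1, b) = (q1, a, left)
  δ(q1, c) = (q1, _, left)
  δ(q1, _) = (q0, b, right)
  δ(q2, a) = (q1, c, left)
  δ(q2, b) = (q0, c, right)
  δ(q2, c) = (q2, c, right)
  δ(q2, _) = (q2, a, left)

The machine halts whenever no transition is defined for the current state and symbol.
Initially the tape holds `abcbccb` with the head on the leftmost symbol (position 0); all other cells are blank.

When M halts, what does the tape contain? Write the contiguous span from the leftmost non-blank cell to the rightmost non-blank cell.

state=q0 head=0 tape=___[a]bcbccb   (q0,a)→(q2,a,right)
state=q2 head=1 tape=___a[b]cbccb   (q2,b)→(q0,c,right)
state=q0 head=2 tape=___ac[c]bccb   (q0,c)→(q0,_,left)
state=q0 head=1 tape=___a[c]_bccb   (q0,c)→(q0,_,left)
state=q0 head=0 tape=___[a]__bccb   (q0,a)→(q2,a,right)
state=q2 head=1 tape=___a[_]_bccb   (q2,_)→(q2,a,left)
state=q2 head=0 tape=___[a]a_bccb   (q2,a)→(q1,c,left)
state=q1 head=-1 tape=__[_]ca_bccb   (q1,_)→(q0,b,right)
state=q0 head=0 tape=__b[c]a_bccb   (q0,c)→(q0,_,left)
state=q0 head=-1 tape=__[b]_a_bccb   (q0,b)→(q1,b,left)
state=q1 head=-2 tape=_[_]b_a_bccb   (q1,_)→(q0,b,right)
state=q0 head=-1 tape=_b[b]_a_bccb   (q0,b)→(q1,b,left)
state=q1 head=-2 tape=_[b]b_a_bccb   (q1,b)→(q1,a,left)
state=q1 head=-3 tape=[_]ab_a_bccb   (q1,_)→(q0,b,right)
state=q0 head=-2 tape=b[a]b_a_bccb   (q0,a)→(q2,a,right)
state=q2 head=-1 tape=ba[b]_a_bccb   (q2,b)→(q0,c,right)
state=q0 head=0 tape=bac[_]a_bccb
The non-blank tape span at halt is bac_a_bccb.

bac_a_bccb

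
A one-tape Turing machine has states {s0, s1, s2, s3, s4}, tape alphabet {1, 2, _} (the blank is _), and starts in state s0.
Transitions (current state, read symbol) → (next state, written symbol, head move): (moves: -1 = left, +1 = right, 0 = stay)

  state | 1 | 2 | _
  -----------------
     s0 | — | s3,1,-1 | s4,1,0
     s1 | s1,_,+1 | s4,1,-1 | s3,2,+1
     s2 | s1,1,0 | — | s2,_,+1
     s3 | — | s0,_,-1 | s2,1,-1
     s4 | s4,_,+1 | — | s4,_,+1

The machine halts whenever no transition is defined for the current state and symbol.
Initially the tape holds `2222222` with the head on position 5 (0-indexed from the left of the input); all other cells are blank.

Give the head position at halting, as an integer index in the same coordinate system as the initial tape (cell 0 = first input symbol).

6

s0 | _22222[2]2   read 2 → write 1, move -1, go to s3
s3 | _2222[2]12   read 2 → write _, move -1, go to s0
s0 | _222[2]_12   read 2 → write 1, move -1, go to s3
s3 | _22[2]1_12   read 2 → write _, move -1, go to s0
s0 | _2[2]_1_12   read 2 → write 1, move -1, go to s3
s3 | _[2]1_1_12   read 2 → write _, move -1, go to s0
s0 | [_]_1_1_12   read _ → write 1, move 0, go to s4
s4 | [1]_1_1_12   read 1 → write _, move +1, go to s4
s4 | _[_]1_1_12   read _ → write _, move +1, go to s4
s4 | __[1]_1_12   read 1 → write _, move +1, go to s4
s4 | ___[_]1_12   read _ → write _, move +1, go to s4
s4 | ____[1]_12   read 1 → write _, move +1, go to s4
s4 | _____[_]12   read _ → write _, move +1, go to s4
s4 | ______[1]2   read 1 → write _, move +1, go to s4
s4 | _______[2]
At halt the head is at cell 6.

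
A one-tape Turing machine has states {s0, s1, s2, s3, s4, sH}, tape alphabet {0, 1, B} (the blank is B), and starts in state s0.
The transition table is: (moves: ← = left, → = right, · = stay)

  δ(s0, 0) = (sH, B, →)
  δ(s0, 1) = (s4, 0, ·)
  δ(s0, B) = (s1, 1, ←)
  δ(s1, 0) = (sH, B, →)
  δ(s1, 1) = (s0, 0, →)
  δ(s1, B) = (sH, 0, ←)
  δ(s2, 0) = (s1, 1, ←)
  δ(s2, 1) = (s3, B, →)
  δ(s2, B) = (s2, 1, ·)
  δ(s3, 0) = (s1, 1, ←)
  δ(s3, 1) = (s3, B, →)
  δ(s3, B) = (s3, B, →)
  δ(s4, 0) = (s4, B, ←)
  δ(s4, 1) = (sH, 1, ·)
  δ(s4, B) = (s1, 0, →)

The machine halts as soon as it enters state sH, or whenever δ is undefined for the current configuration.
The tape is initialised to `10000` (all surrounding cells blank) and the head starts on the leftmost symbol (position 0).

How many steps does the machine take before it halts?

4

s0 | B[1]0000   read 1 → write 0, move ·, go to s4
s4 | B[0]0000   read 0 → write B, move ←, go to s4
s4 | [B]B0000   read B → write 0, move →, go to s1
s1 | 0[B]0000   read B → write 0, move ←, go to sH
sH | [0]00000
M halts after 4 transitions.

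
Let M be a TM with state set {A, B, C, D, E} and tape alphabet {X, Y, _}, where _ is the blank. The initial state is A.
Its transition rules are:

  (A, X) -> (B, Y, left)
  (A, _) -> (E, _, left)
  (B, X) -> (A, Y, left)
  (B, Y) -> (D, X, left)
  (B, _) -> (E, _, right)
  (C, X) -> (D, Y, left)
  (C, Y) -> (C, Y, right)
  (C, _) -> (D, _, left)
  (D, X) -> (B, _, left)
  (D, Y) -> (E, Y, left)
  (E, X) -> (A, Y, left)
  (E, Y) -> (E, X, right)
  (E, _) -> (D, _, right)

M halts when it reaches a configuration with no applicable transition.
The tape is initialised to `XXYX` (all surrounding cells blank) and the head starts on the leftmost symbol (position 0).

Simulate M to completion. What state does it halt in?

state=A head=0 tape=_[X]XYX__   (A,X)→(B,Y,left)
state=B head=-1 tape=[_]YXYX__   (B,_)→(E,_,right)
state=E head=0 tape=_[Y]XYX__   (E,Y)→(E,X,right)
state=E head=1 tape=_X[X]YX__   (E,X)→(A,Y,left)
state=A head=0 tape=_[X]YYX__   (A,X)→(B,Y,left)
state=B head=-1 tape=[_]YYYX__   (B,_)→(E,_,right)
state=E head=0 tape=_[Y]YYX__   (E,Y)→(E,X,right)
state=E head=1 tape=_X[Y]YX__   (E,Y)→(E,X,right)
state=E head=2 tape=_XX[Y]X__   (E,Y)→(E,X,right)
state=E head=3 tape=_XXX[X]__   (E,X)→(A,Y,left)
state=A head=2 tape=_XX[X]Y__   (A,X)→(B,Y,left)
state=B head=1 tape=_X[X]YY__   (B,X)→(A,Y,left)
state=A head=0 tape=_[X]YYY__   (A,X)→(B,Y,left)
state=B head=-1 tape=[_]YYYY__   (B,_)→(E,_,right)
state=E head=0 tape=_[Y]YYY__   (E,Y)→(E,X,right)
state=E head=1 tape=_X[Y]YY__   (E,Y)→(E,X,right)
state=E head=2 tape=_XX[Y]Y__   (E,Y)→(E,X,right)
state=E head=3 tape=_XXX[Y]__   (E,Y)→(E,X,right)
state=E head=4 tape=_XXXX[_]_   (E,_)→(D,_,right)
state=D head=5 tape=_XXXX_[_]
No transition is defined for (D, _); M halts in state D.

D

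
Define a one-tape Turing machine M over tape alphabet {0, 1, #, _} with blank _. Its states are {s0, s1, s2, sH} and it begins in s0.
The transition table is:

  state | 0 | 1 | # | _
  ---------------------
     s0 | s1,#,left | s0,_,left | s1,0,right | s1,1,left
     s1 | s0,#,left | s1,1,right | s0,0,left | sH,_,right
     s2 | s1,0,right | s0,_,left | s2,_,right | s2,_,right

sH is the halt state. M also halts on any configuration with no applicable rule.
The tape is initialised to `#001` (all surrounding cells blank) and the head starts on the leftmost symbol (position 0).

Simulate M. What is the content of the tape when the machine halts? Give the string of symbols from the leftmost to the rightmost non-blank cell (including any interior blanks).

##01

state=s0 head=0 tape=_[#]001   (s0,#)→(s1,0,right)
state=s1 head=1 tape=_0[0]01   (s1,0)→(s0,#,left)
state=s0 head=0 tape=_[0]#01   (s0,0)→(s1,#,left)
state=s1 head=-1 tape=[_]##01   (s1,_)→(sH,_,right)
state=sH head=0 tape=_[#]#01
The non-blank tape span at halt is ##01.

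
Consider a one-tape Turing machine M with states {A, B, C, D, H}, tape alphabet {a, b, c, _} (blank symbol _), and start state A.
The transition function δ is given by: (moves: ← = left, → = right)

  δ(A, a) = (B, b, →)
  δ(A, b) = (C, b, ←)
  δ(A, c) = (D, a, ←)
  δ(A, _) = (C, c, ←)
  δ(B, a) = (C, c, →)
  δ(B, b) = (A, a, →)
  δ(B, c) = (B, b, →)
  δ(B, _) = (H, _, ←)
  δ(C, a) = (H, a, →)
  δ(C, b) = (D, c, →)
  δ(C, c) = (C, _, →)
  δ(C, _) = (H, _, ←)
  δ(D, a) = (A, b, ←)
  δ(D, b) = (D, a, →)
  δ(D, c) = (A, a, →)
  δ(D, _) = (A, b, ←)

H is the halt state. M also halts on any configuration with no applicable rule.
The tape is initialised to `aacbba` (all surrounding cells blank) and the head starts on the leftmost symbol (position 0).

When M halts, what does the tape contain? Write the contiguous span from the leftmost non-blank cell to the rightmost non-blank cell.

bc_cbac

A | [a]acbba_   read a → write b, move →, go to B
B | b[a]cbba_   read a → write c, move →, go to C
C | bc[c]bba_   read c → write _, move →, go to C
C | bc_[b]ba_   read b → write c, move →, go to D
D | bc_c[b]a_   read b → write a, move →, go to D
D | bc_ca[a]_   read a → write b, move ←, go to A
A | bc_c[a]b_   read a → write b, move →, go to B
B | bc_cb[b]_   read b → write a, move →, go to A
A | bc_cba[_]   read _ → write c, move ←, go to C
C | bc_cb[a]c   read a → write a, move →, go to H
H | bc_cba[c]
The non-blank tape span at halt is bc_cbac.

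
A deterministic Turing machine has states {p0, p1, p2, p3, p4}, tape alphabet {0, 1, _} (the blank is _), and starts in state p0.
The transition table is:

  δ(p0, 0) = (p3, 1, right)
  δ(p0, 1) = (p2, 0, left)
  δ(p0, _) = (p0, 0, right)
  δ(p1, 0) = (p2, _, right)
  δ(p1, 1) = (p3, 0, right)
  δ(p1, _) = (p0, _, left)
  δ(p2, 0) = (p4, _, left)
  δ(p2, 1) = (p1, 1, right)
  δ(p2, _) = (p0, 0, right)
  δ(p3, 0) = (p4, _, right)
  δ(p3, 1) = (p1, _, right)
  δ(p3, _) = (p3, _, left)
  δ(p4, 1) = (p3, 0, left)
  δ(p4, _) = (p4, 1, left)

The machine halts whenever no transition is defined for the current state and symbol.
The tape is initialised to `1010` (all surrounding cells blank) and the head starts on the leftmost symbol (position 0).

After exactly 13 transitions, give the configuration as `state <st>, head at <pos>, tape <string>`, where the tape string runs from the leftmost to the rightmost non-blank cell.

state p4, head at 3, tape 0001_1

p0 | _[1]010_   read 1 → write 0, move left, go to p2
p2 | [_]0010_   read _ → write 0, move right, go to p0
p0 | 0[0]010_   read 0 → write 1, move right, go to p3
p3 | 01[0]10_   read 0 → write _, move right, go to p4
p4 | 01_[1]0_   read 1 → write 0, move left, go to p3
p3 | 01[_]00_   read _ → write _, move left, go to p3
p3 | 0[1]_00_   read 1 → write _, move right, go to p1
p1 | 0_[_]00_   read _ → write _, move left, go to p0
p0 | 0[_]_00_   read _ → write 0, move right, go to p0
p0 | 00[_]00_   read _ → write 0, move right, go to p0
p0 | 000[0]0_   read 0 → write 1, move right, go to p3
p3 | 0001[0]_   read 0 → write _, move right, go to p4
p4 | 0001_[_]   read _ → write 1, move left, go to p4
p4 | 0001[_]1
After 13 steps: state p4, head at 3, tape 0001_1.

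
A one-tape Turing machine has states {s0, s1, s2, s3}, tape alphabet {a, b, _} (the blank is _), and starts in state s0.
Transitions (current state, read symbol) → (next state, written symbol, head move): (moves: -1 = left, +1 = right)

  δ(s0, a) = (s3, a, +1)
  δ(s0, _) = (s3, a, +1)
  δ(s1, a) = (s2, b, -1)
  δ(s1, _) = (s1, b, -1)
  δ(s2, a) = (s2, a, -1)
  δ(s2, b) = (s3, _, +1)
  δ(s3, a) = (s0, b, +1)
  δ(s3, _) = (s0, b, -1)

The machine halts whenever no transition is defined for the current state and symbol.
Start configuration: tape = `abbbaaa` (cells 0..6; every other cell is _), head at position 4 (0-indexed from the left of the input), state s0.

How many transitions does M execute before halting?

s0 | abbb[a]aa_   read a → write a, move +1, go to s3
s3 | abbba[a]a_   read a → write b, move +1, go to s0
s0 | abbbab[a]_   read a → write a, move +1, go to s3
s3 | abbbaba[_]   read _ → write b, move -1, go to s0
s0 | abbbab[a]b   read a → write a, move +1, go to s3
s3 | abbbaba[b]
M halts after 5 transitions.

5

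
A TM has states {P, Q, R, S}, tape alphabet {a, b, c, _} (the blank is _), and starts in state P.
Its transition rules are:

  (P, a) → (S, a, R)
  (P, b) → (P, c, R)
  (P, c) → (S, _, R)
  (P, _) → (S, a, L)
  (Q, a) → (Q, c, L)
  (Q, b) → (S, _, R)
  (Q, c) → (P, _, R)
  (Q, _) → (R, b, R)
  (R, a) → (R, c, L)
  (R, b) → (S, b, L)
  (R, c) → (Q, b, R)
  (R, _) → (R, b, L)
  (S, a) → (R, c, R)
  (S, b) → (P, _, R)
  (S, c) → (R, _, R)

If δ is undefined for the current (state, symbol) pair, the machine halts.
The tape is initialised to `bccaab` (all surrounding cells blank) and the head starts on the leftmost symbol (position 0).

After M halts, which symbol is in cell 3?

P | [b]ccaab   read b → write c, move R, go to P
P | c[c]caab   read c → write _, move R, go to S
S | c_[c]aab   read c → write _, move R, go to R
R | c__[a]ab   read a → write c, move L, go to R
R | c_[_]cab   read _ → write b, move L, go to R
R | c[_]bcab   read _ → write b, move L, go to R
R | [c]bbcab   read c → write b, move R, go to Q
Q | b[b]bcab   read b → write _, move R, go to S
S | b_[b]cab   read b → write _, move R, go to P
P | b__[c]ab   read c → write _, move R, go to S
S | b___[a]b   read a → write c, move R, go to R
R | b___c[b]   read b → write b, move L, go to S
S | b___[c]b   read c → write _, move R, go to R
R | b____[b]   read b → write b, move L, go to S
S | b___[_]b
Cell 3 holds _ when M halts.

_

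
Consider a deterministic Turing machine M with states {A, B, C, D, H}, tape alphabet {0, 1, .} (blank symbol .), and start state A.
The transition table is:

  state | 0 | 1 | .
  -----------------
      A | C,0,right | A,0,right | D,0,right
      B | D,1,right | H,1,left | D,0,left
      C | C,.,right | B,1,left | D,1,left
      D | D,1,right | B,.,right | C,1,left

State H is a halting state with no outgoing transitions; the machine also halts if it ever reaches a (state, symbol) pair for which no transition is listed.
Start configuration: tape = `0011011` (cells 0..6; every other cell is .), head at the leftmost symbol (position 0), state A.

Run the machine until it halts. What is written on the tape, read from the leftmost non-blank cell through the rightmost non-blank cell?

A | [0]011011   read 0 → write 0, move right, go to C
C | 0[0]11011   read 0 → write ., move right, go to C
C | 0.[1]1011   read 1 → write 1, move left, go to B
B | 0[.]11011   read . → write 0, move left, go to D
D | [0]011011   read 0 → write 1, move right, go to D
D | 1[0]11011   read 0 → write 1, move right, go to D
D | 11[1]1011   read 1 → write ., move right, go to B
B | 11.[1]011   read 1 → write 1, move left, go to H
H | 11[.]1011
The non-blank tape span at halt is 11.1011.

11.1011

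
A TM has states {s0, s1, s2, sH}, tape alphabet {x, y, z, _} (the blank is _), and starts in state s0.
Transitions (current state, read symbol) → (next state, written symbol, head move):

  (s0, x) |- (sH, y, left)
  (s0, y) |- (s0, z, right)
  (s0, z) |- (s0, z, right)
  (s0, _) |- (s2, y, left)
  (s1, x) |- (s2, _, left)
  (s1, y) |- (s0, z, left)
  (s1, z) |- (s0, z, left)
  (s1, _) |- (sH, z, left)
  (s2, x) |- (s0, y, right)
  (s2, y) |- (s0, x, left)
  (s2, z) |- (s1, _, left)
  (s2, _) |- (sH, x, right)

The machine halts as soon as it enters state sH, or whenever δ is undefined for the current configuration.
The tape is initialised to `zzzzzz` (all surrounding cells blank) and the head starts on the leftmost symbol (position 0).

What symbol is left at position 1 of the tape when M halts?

s0 | __[z]zzzzz_   read z → write z, move right, go to s0
s0 | __z[z]zzzz_   read z → write z, move right, go to s0
s0 | __zz[z]zzz_   read z → write z, move right, go to s0
s0 | __zzz[z]zz_   read z → write z, move right, go to s0
s0 | __zzzz[z]z_   read z → write z, move right, go to s0
s0 | __zzzzz[z]_   read z → write z, move right, go to s0
s0 | __zzzzzz[_]   read _ → write y, move left, go to s2
s2 | __zzzzz[z]y   read z → write _, move left, go to s1
s1 | __zzzz[z]_y   read z → write z, move left, go to s0
s0 | __zzz[z]z_y   read z → write z, move right, go to s0
s0 | __zzzz[z]_y   read z → write z, move right, go to s0
s0 | __zzzzz[_]y   read _ → write y, move left, go to s2
s2 | __zzzz[z]yy   read z → write _, move left, go to s1
s1 | __zzz[z]_yy   read z → write z, move left, go to s0
s0 | __zz[z]z_yy   read z → write z, move right, go to s0
s0 | __zzz[z]_yy   read z → write z, move right, go to s0
s0 | __zzzz[_]yy   read _ → write y, move left, go to s2
s2 | __zzz[z]yyy   read z → write _, move left, go to s1
s1 | __zz[z]_yyy   read z → write z, move left, go to s0
s0 | __z[z]z_yyy   read z → write z, move right, go to s0
s0 | __zz[z]_yyy   read z → write z, move right, go to s0
s0 | __zzz[_]yyy   read _ → write y, move left, go to s2
s2 | __zz[z]yyyy   read z → write _, move left, go to s1
s1 | __z[z]_yyyy   read z → write z, move left, go to s0
s0 | __[z]z_yyyy   read z → write z, move right, go to s0
s0 | __z[z]_yyyy   read z → write z, move right, go to s0
s0 | __zz[_]yyyy   read _ → write y, move left, go to s2
s2 | __z[z]yyyyy   read z → write _, move left, go to s1
s1 | __[z]_yyyyy   read z → write z, move left, go to s0
s0 | _[_]z_yyyyy   read _ → write y, move left, go to s2
s2 | [_]yz_yyyyy   read _ → write x, move right, go to sH
sH | x[y]z_yyyyy
Cell 1 holds _ when M halts.

_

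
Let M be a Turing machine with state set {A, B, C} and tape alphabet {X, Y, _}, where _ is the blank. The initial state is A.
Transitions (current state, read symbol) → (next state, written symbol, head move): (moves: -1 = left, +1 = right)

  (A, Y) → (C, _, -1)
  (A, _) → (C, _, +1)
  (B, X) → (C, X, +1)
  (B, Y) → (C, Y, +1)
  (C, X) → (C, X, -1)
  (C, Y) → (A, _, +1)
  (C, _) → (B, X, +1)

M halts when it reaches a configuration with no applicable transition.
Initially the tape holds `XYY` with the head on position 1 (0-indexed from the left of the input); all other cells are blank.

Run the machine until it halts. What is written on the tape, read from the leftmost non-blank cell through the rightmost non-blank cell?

XXXYX

A | _X[Y]Y__   read Y → write _, move -1, go to C
C | _[X]_Y__   read X → write X, move -1, go to C
C | [_]X_Y__   read _ → write X, move +1, go to B
B | X[X]_Y__   read X → write X, move +1, go to C
C | XX[_]Y__   read _ → write X, move +1, go to B
B | XXX[Y]__   read Y → write Y, move +1, go to C
C | XXXY[_]_   read _ → write X, move +1, go to B
B | XXXYX[_]
The non-blank tape span at halt is XXXYX.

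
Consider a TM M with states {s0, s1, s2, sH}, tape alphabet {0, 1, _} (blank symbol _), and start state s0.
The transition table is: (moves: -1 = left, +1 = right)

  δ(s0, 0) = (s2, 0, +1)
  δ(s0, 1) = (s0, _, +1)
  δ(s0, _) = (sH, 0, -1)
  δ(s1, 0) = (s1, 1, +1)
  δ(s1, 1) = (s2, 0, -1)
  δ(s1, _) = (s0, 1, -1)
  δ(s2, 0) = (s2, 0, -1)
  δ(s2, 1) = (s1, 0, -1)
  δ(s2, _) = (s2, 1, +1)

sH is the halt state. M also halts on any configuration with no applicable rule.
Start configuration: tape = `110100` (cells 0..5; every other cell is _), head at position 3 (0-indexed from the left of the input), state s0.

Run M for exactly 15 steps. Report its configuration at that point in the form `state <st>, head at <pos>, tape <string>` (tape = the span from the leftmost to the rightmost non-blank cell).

state sH, head at 6, tape 11111__0

state=s0 head=3 tape=110[1]00__   (s0,1)→(s0,_,+1)
state=s0 head=4 tape=110_[0]0__   (s0,0)→(s2,0,+1)
state=s2 head=5 tape=110_0[0]__   (s2,0)→(s2,0,-1)
state=s2 head=4 tape=110_[0]0__   (s2,0)→(s2,0,-1)
state=s2 head=3 tape=110[_]00__   (s2,_)→(s2,1,+1)
state=s2 head=4 tape=1101[0]0__   (s2,0)→(s2,0,-1)
state=s2 head=3 tape=110[1]00__   (s2,1)→(s1,0,-1)
state=s1 head=2 tape=11[0]000__   (s1,0)→(s1,1,+1)
state=s1 head=3 tape=111[0]00__   (s1,0)→(s1,1,+1)
state=s1 head=4 tape=1111[0]0__   (s1,0)→(s1,1,+1)
state=s1 head=5 tape=11111[0]__   (s1,0)→(s1,1,+1)
state=s1 head=6 tape=111111[_]_   (s1,_)→(s0,1,-1)
state=s0 head=5 tape=11111[1]1_   (s0,1)→(s0,_,+1)
state=s0 head=6 tape=11111_[1]_   (s0,1)→(s0,_,+1)
state=s0 head=7 tape=11111__[_]   (s0,_)→(sH,0,-1)
state=sH head=6 tape=11111_[_]0
After 15 steps: state sH, head at 6, tape 11111__0.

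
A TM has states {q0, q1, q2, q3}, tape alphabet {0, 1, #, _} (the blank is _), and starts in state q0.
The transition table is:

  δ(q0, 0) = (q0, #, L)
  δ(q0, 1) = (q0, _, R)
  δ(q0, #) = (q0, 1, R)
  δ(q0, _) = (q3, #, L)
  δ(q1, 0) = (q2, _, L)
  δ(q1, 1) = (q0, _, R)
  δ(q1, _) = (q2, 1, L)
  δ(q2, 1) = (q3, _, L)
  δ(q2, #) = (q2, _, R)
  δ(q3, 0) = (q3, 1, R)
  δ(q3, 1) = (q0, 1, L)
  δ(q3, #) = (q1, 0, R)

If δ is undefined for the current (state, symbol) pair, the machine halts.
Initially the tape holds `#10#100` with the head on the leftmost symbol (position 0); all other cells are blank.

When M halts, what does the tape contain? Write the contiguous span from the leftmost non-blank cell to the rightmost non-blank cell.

q0 | __[#]10#100   read # → write 1, move R, go to q0
q0 | __1[1]0#100   read 1 → write _, move R, go to q0
q0 | __1_[0]#100   read 0 → write #, move L, go to q0
q0 | __1[_]##100   read _ → write #, move L, go to q3
q3 | __[1]###100   read 1 → write 1, move L, go to q0
q0 | _[_]1###100   read _ → write #, move L, go to q3
q3 | [_]#1###100
The non-blank tape span at halt is #1###100.

#1###100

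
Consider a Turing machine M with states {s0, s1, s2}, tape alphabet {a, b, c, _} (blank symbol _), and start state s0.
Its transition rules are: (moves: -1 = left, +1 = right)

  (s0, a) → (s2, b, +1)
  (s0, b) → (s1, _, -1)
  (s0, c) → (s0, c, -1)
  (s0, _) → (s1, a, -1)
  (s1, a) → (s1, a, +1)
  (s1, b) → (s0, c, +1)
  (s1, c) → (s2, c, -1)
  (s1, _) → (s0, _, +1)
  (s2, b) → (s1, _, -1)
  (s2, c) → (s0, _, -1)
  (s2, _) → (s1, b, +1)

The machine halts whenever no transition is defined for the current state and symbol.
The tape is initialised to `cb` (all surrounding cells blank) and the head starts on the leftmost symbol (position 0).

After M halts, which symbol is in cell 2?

state=s0 head=0 tape=___[c]b_   (s0,c)→(s0,c,-1)
state=s0 head=-1 tape=__[_]cb_   (s0,_)→(s1,a,-1)
state=s1 head=-2 tape=_[_]acb_   (s1,_)→(s0,_,+1)
state=s0 head=-1 tape=__[a]cb_   (s0,a)→(s2,b,+1)
state=s2 head=0 tape=__b[c]b_   (s2,c)→(s0,_,-1)
state=s0 head=-1 tape=__[b]_b_   (s0,b)→(s1,_,-1)
state=s1 head=-2 tape=_[_]__b_   (s1,_)→(s0,_,+1)
state=s0 head=-1 tape=__[_]_b_   (s0,_)→(s1,a,-1)
state=s1 head=-2 tape=_[_]a_b_   (s1,_)→(s0,_,+1)
state=s0 head=-1 tape=__[a]_b_   (s0,a)→(s2,b,+1)
state=s2 head=0 tape=__b[_]b_   (s2,_)→(s1,b,+1)
state=s1 head=1 tape=__bb[b]_   (s1,b)→(s0,c,+1)
state=s0 head=2 tape=__bbc[_]   (s0,_)→(s1,a,-1)
state=s1 head=1 tape=__bb[c]a   (s1,c)→(s2,c,-1)
state=s2 head=0 tape=__b[b]ca   (s2,b)→(s1,_,-1)
state=s1 head=-1 tape=__[b]_ca   (s1,b)→(s0,c,+1)
state=s0 head=0 tape=__c[_]ca   (s0,_)→(s1,a,-1)
state=s1 head=-1 tape=__[c]aca   (s1,c)→(s2,c,-1)
state=s2 head=-2 tape=_[_]caca   (s2,_)→(s1,b,+1)
state=s1 head=-1 tape=_b[c]aca   (s1,c)→(s2,c,-1)
state=s2 head=-2 tape=_[b]caca   (s2,b)→(s1,_,-1)
state=s1 head=-3 tape=[_]_caca   (s1,_)→(s0,_,+1)
state=s0 head=-2 tape=_[_]caca   (s0,_)→(s1,a,-1)
state=s1 head=-3 tape=[_]acaca   (s1,_)→(s0,_,+1)
state=s0 head=-2 tape=_[a]caca   (s0,a)→(s2,b,+1)
state=s2 head=-1 tape=_b[c]aca   (s2,c)→(s0,_,-1)
state=s0 head=-2 tape=_[b]_aca   (s0,b)→(s1,_,-1)
state=s1 head=-3 tape=[_]__aca   (s1,_)→(s0,_,+1)
state=s0 head=-2 tape=_[_]_aca   (s0,_)→(s1,a,-1)
state=s1 head=-3 tape=[_]a_aca   (s1,_)→(s0,_,+1)
state=s0 head=-2 tape=_[a]_aca   (s0,a)→(s2,b,+1)
state=s2 head=-1 tape=_b[_]aca   (s2,_)→(s1,b,+1)
state=s1 head=0 tape=_bb[a]ca   (s1,a)→(s1,a,+1)
state=s1 head=1 tape=_bba[c]a   (s1,c)→(s2,c,-1)
state=s2 head=0 tape=_bb[a]ca
Cell 2 holds a when M halts.

a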